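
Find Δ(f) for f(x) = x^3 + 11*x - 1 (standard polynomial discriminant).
Δ = -5351

For a depressed cubic x^3 + p x + q the discriminant is Δ = -4 p^3 - 27 q^2 = -4*(11)^3 - 27*(-1)^2 = -5324 - 27 = -5351.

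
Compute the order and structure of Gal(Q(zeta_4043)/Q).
|Gal(Q(zeta_4043)/Q)| = phi(4043) = 3720; group ≅ (Z/4043Z)^* ≅ Z/12Z × Z/310Z

The n-th cyclotomic polynomial Φ_4043(x) is the minimal polynomial of zeta_4043 over Q and has degree phi(4043) = 3720. So Q(zeta_4043) is a degree-3720 Galois extension with Galois group (Z/4043Z)^*. By CRT, (Z/4043Z)^* ≅ (Z/13Z)^* × (Z/311Z)^*. Each prime-power unit group is (Z/13Z)^* ≅ Z/12Z; (Z/311Z)^* ≅ Z/310Z. Hence Gal(Q(zeta_4043)/Q) ≅ Z/12Z × Z/310Z.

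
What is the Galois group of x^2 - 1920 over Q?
Gal(K/Q) = Z/2Z (cyclic of order 2)

x^2 - 1920 is irreducible over Q since 1920 is not a rational square. The splitting field Q(sqrt(1920)) has degree 2 over Q, and its unique nontrivial automorphism is sqrt(1920) ↦ -sqrt(1920). Hence Gal(Q(sqrt(1920))/Q) = Z/2Z.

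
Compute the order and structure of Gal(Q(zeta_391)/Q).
|Gal(Q(zeta_391)/Q)| = phi(391) = 352; group ≅ (Z/391Z)^* ≅ Z/16Z × Z/22Z

The n-th cyclotomic polynomial Φ_391(x) is the minimal polynomial of zeta_391 over Q and has degree phi(391) = 352. So Q(zeta_391) is a degree-352 Galois extension with Galois group (Z/391Z)^*. By CRT, (Z/391Z)^* ≅ (Z/17Z)^* × (Z/23Z)^*. Each prime-power unit group is (Z/17Z)^* ≅ Z/16Z; (Z/23Z)^* ≅ Z/22Z. Hence Gal(Q(zeta_391)/Q) ≅ Z/16Z × Z/22Z.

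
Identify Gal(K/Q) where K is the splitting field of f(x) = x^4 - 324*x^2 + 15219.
Gal(K/Q) = V_4 (Klein four-group, Z/2Z × Z/2Z)

f factors as (x^2 - 57)(x^2 - 267), so the splitting field is K = Q(sqrt(57), sqrt(267)). The elements 57, 267, 15219 are all non-squares in Q, so sqrt(57) and sqrt(267) generate independent quadratic extensions. Thus [K:Q] = 4 and Gal(K/Q) is generated by the two order-2 automorphisms sqrt(57) ↦ -sqrt(57) and sqrt(267) ↦ -sqrt(267), giving V_4.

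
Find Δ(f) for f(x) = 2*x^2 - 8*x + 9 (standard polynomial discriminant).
Δ = -8

For a quadratic a x^2 + b x + c the discriminant is Δ = b^2 - 4ac = (-8)^2 - 4*(2)*(9) = 64 - (72) = -8.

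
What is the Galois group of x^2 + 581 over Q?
Gal(K/Q) = Z/2Z (cyclic of order 2)

x^2 + 581 is irreducible over Q since -581 is not a rational square. The splitting field Q(sqrt(-581)) has degree 2 over Q, and its unique nontrivial automorphism is sqrt(-581) ↦ -sqrt(-581). Hence Gal(Q(sqrt(-581))/Q) = Z/2Z.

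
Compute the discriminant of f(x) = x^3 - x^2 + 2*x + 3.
Δ = -367

For x^3 + a x^2 + b x + c the discriminant is Δ = 18 a b c - 4 a^3 c + a^2 b^2 - 4 b^3 - 27 c^2.
Plug a = -1, b = 2, c = 3:
  18*(-1)*(2)*(3) - 4*(-1)^3*(3) + (-1)^2*(2)^2 - 4*(2)^3 - 27*(3)^2
  = -108 + (12) + 4 + (-32) + (-243)
  = -367.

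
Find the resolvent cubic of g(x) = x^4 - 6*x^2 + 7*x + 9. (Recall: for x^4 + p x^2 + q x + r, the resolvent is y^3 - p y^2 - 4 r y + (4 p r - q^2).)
h(y) = y^3 + 6*y^2 - 36*y - 265

Identify coefficients: p = -6, q = 7, r = 9.
Plug into h(y) = y^3 - p y^2 - 4 r y + (4 p r - q^2):
  h(y) = y^3 - (-6) y^2 - 4*(9) y + (4*(-6)*(9) - (7)^2)
       = y^3 + (6) y^2 + (-36) y + (-265).
Simplifying: h(y) = y^3 + 6*y^2 - 36*y - 265.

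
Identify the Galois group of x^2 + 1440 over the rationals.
Gal(K/Q) = Z/2Z (cyclic of order 2)

x^2 + 1440 is irreducible over Q since -1440 is not a rational square. The splitting field Q(sqrt(-1440)) has degree 2 over Q, and its unique nontrivial automorphism is sqrt(-1440) ↦ -sqrt(-1440). Hence Gal(Q(sqrt(-1440))/Q) = Z/2Z.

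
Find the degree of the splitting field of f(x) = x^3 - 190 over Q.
[K:Q] = 6

x^3 - 190 has one real root r = 190^(1/3) and two complex roots r*zeta_3, r*zeta_3^2 where zeta_3 = e^(2*pi*i/3). The splitting field is Q(r, zeta_3). [Q(r):Q] = 3 and [Q(zeta_3):Q] = 2 with gcd = 1, so [Q(r, zeta_3):Q] = 3 * 2 = 6.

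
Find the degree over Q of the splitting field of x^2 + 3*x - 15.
[K:Q] = 2

The discriminant of x^2 + (3)*x + (-15) is b^2 - 4c = 9 - (-60) = 69. Since 69 is not a perfect square in Q, the polynomial is irreducible over Q. Its two roots generate a degree-2 extension, so [K:Q] = 2.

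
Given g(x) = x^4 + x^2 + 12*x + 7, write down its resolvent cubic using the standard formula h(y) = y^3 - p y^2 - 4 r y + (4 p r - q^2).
h(y) = y^3 - y^2 - 28*y - 116

Identify coefficients: p = 1, q = 12, r = 7.
Plug into h(y) = y^3 - p y^2 - 4 r y + (4 p r - q^2):
  h(y) = y^3 - (1) y^2 - 4*(7) y + (4*(1)*(7) - (12)^2)
       = y^3 + (-1) y^2 + (-28) y + (-116).
Simplifying: h(y) = y^3 - y^2 - 28*y - 116.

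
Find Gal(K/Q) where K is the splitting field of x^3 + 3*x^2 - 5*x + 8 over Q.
Gal(K/Q) = S_3 (symmetric group of order 6)

Compute the discriminant of x^3 + (3)*x^2 + (-5)*x + (8): Δ = -4027. Since Δ is not a rational square, the Galois group is not contained in A_3; it must be the full S_3 (irreducibility of the cubic rules out anything smaller).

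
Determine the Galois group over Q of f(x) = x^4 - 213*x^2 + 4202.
Gal(K/Q) = V_4 (Klein four-group, Z/2Z × Z/2Z)

f factors as (x^2 - 191)(x^2 - 22), so the splitting field is K = Q(sqrt(191), sqrt(22)). The elements 191, 22, 4202 are all non-squares in Q, so sqrt(191) and sqrt(22) generate independent quadratic extensions. Thus [K:Q] = 4 and Gal(K/Q) is generated by the two order-2 automorphisms sqrt(191) ↦ -sqrt(191) and sqrt(22) ↦ -sqrt(22), giving V_4.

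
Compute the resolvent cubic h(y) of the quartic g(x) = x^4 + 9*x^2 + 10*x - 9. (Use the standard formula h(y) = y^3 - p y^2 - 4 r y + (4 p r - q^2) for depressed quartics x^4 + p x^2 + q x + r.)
h(y) = y^3 - 9*y^2 + 36*y - 424

Identify coefficients: p = 9, q = 10, r = -9.
Plug into h(y) = y^3 - p y^2 - 4 r y + (4 p r - q^2):
  h(y) = y^3 - (9) y^2 - 4*(-9) y + (4*(9)*(-9) - (10)^2)
       = y^3 + (-9) y^2 + (36) y + (-424).
Simplifying: h(y) = y^3 - 9*y^2 + 36*y - 424.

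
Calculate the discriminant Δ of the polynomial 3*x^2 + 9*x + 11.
Δ = -51

For a quadratic a x^2 + b x + c the discriminant is Δ = b^2 - 4ac = (9)^2 - 4*(3)*(11) = 81 - (132) = -51.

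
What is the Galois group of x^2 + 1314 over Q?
Gal(K/Q) = Z/2Z (cyclic of order 2)

x^2 + 1314 is irreducible over Q since -1314 is not a rational square. The splitting field Q(sqrt(-1314)) has degree 2 over Q, and its unique nontrivial automorphism is sqrt(-1314) ↦ -sqrt(-1314). Hence Gal(Q(sqrt(-1314))/Q) = Z/2Z.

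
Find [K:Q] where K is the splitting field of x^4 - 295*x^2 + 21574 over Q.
[K:Q] = 4

f factors as (x^2 - 134)(x^2 - 161); the splitting field is K = Q(sqrt(134), sqrt(161)). Since 134, 161, and 21574 are all non-squares in Q, the three subfields Q(sqrt(134)), Q(sqrt(161)), Q(sqrt(21574)) are distinct degree-2 extensions, so [K:Q] = 4 (Klein four Galois group).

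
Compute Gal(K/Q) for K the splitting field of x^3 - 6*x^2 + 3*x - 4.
Gal(K/Q) = S_3 (symmetric group of order 6)

Compute the discriminant of x^3 + (-6)*x^2 + (3)*x + (-4): Δ = -2376. Since Δ is not a rational square, the Galois group is not contained in A_3; it must be the full S_3 (irreducibility of the cubic rules out anything smaller).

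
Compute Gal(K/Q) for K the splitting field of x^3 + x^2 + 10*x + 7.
Gal(K/Q) = S_3 (symmetric group of order 6)

Compute the discriminant of x^3 + (1)*x^2 + (10)*x + (7): Δ = -3991. Since Δ is not a rational square, the Galois group is not contained in A_3; it must be the full S_3 (irreducibility of the cubic rules out anything smaller).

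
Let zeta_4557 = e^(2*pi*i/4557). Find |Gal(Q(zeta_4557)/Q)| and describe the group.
|Gal(Q(zeta_4557)/Q)| = phi(4557) = 2520; group ≅ (Z/4557Z)^* ≅ Z/2Z × Z/30Z × Z/42Z

The n-th cyclotomic polynomial Φ_4557(x) is the minimal polynomial of zeta_4557 over Q and has degree phi(4557) = 2520. So Q(zeta_4557) is a degree-2520 Galois extension with Galois group (Z/4557Z)^*. By CRT, (Z/4557Z)^* ≅ (Z/3Z)^* × (Z/49Z)^* × (Z/31Z)^*. Each prime-power unit group is (Z/3Z)^* ≅ Z/2Z; (Z/49Z)^* ≅ Z/42Z; (Z/31Z)^* ≅ Z/30Z. Hence Gal(Q(zeta_4557)/Q) ≅ Z/2Z × Z/30Z × Z/42Z.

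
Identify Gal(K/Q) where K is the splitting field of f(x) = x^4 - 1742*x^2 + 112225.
Gal(K/Q) = Z/2Z (cyclic of order 2)

f factors as (x^2 - 67)(x^2 - 1675), so the splitting field is K = Q(sqrt(67), sqrt(1675)). The squarefree part of 67 is 67 and the squarefree part of 1675 is also 67, so sqrt(67) and sqrt(1675) are both rational multiples of sqrt(67). Hence Q(sqrt(67)) = Q(sqrt(1675)) = Q(sqrt(67)), and the splitting field collapses to a single degree-2 extension with Galois group Z/2Z.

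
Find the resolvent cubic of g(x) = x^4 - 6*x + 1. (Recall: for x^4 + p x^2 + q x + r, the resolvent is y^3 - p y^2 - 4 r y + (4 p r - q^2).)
h(y) = y^3 - 4*y - 36

Identify coefficients: p = 0, q = -6, r = 1.
Plug into h(y) = y^3 - p y^2 - 4 r y + (4 p r - q^2):
  h(y) = y^3 - (0) y^2 - 4*(1) y + (4*(0)*(1) - (-6)^2)
       = y^3 + (0) y^2 + (-4) y + (-36).
Simplifying: h(y) = y^3 - 4*y - 36.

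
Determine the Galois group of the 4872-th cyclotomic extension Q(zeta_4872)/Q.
|Gal(Q(zeta_4872)/Q)| = phi(4872) = 1344; group ≅ (Z/4872Z)^* ≅ Z/2Z × Z/2Z × Z/2Z × Z/6Z × Z/28Z

The n-th cyclotomic polynomial Φ_4872(x) is the minimal polynomial of zeta_4872 over Q and has degree phi(4872) = 1344. So Q(zeta_4872) is a degree-1344 Galois extension with Galois group (Z/4872Z)^*. By CRT, (Z/4872Z)^* ≅ (Z/8Z)^* × (Z/3Z)^* × (Z/7Z)^* × (Z/29Z)^*. Each prime-power unit group is (Z/8Z)^* ≅ Z/2Z × Z/2Z; (Z/3Z)^* ≅ Z/2Z; (Z/7Z)^* ≅ Z/6Z; (Z/29Z)^* ≅ Z/28Z. Hence Gal(Q(zeta_4872)/Q) ≅ Z/2Z × Z/2Z × Z/2Z × Z/6Z × Z/28Z.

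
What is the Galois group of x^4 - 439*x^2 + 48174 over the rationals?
Gal(K/Q) = V_4 (Klein four-group, Z/2Z × Z/2Z)

f factors as (x^2 - 217)(x^2 - 222), so the splitting field is K = Q(sqrt(217), sqrt(222)). The elements 217, 222, 48174 are all non-squares in Q, so sqrt(217) and sqrt(222) generate independent quadratic extensions. Thus [K:Q] = 4 and Gal(K/Q) is generated by the two order-2 automorphisms sqrt(217) ↦ -sqrt(217) and sqrt(222) ↦ -sqrt(222), giving V_4.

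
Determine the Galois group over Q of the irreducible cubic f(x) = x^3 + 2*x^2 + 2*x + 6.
Gal(K/Q) = S_3 (symmetric group of order 6)

Compute the discriminant of x^3 + (2)*x^2 + (2)*x + (6): Δ = -748. Since Δ is not a rational square, the Galois group is not contained in A_3; it must be the full S_3 (irreducibility of the cubic rules out anything smaller).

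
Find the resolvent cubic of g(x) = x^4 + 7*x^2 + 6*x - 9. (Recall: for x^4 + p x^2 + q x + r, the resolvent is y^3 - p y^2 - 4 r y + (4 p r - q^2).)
h(y) = y^3 - 7*y^2 + 36*y - 288

Identify coefficients: p = 7, q = 6, r = -9.
Plug into h(y) = y^3 - p y^2 - 4 r y + (4 p r - q^2):
  h(y) = y^3 - (7) y^2 - 4*(-9) y + (4*(7)*(-9) - (6)^2)
       = y^3 + (-7) y^2 + (36) y + (-288).
Simplifying: h(y) = y^3 - 7*y^2 + 36*y - 288.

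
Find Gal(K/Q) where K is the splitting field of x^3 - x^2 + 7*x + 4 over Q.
Gal(K/Q) = S_3 (symmetric group of order 6)

Compute the discriminant of x^3 + (-1)*x^2 + (7)*x + (4): Δ = -2243. Since Δ is not a rational square, the Galois group is not contained in A_3; it must be the full S_3 (irreducibility of the cubic rules out anything smaller).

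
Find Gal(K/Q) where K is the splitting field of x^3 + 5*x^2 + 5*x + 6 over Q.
Gal(K/Q) = S_3 (symmetric group of order 6)

Compute the discriminant of x^3 + (5)*x^2 + (5)*x + (6): Δ = -1147. Since Δ is not a rational square, the Galois group is not contained in A_3; it must be the full S_3 (irreducibility of the cubic rules out anything smaller).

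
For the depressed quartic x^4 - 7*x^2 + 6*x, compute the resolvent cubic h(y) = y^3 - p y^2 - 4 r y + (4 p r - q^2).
h(y) = y^3 + 7*y^2 - 36

Identify coefficients: p = -7, q = 6, r = 0.
Plug into h(y) = y^3 - p y^2 - 4 r y + (4 p r - q^2):
  h(y) = y^3 - (-7) y^2 - 4*(0) y + (4*(-7)*(0) - (6)^2)
       = y^3 + (7) y^2 + (0) y + (-36).
Simplifying: h(y) = y^3 + 7*y^2 - 36.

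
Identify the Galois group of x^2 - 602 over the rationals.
Gal(K/Q) = Z/2Z (cyclic of order 2)

x^2 - 602 is irreducible over Q since 602 is not a rational square. The splitting field Q(sqrt(602)) has degree 2 over Q, and its unique nontrivial automorphism is sqrt(602) ↦ -sqrt(602). Hence Gal(Q(sqrt(602))/Q) = Z/2Z.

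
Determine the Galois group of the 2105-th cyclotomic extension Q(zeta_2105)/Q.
|Gal(Q(zeta_2105)/Q)| = phi(2105) = 1680; group ≅ (Z/2105Z)^* ≅ Z/4Z × Z/420Z

The n-th cyclotomic polynomial Φ_2105(x) is the minimal polynomial of zeta_2105 over Q and has degree phi(2105) = 1680. So Q(zeta_2105) is a degree-1680 Galois extension with Galois group (Z/2105Z)^*. By CRT, (Z/2105Z)^* ≅ (Z/5Z)^* × (Z/421Z)^*. Each prime-power unit group is (Z/5Z)^* ≅ Z/4Z; (Z/421Z)^* ≅ Z/420Z. Hence Gal(Q(zeta_2105)/Q) ≅ Z/4Z × Z/420Z.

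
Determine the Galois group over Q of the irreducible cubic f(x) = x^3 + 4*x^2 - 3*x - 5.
Gal(K/Q) = S_3 (symmetric group of order 6)

Compute the discriminant of x^3 + (4)*x^2 + (-3)*x + (-5): Δ = 1937. Since Δ is not a rational square, the Galois group is not contained in A_3; it must be the full S_3 (irreducibility of the cubic rules out anything smaller).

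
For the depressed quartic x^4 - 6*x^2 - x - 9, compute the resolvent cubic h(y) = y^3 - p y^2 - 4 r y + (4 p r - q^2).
h(y) = y^3 + 6*y^2 + 36*y + 215

Identify coefficients: p = -6, q = -1, r = -9.
Plug into h(y) = y^3 - p y^2 - 4 r y + (4 p r - q^2):
  h(y) = y^3 - (-6) y^2 - 4*(-9) y + (4*(-6)*(-9) - (-1)^2)
       = y^3 + (6) y^2 + (36) y + (215).
Simplifying: h(y) = y^3 + 6*y^2 + 36*y + 215.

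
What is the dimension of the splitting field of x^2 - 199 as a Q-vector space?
[K:Q] = 2

The polynomial x^2 - 199 is irreducible over Q since 199 is not a perfect square. Its splitting field is Q(sqrt(199)), which has degree 2 over Q.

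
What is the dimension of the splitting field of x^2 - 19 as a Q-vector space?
[K:Q] = 2

The polynomial x^2 - 19 is irreducible over Q since 19 is not a perfect square. Its splitting field is Q(sqrt(19)), which has degree 2 over Q.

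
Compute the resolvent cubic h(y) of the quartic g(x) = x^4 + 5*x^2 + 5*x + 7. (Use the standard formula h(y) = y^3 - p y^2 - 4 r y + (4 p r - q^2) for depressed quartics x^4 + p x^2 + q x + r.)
h(y) = y^3 - 5*y^2 - 28*y + 115

Identify coefficients: p = 5, q = 5, r = 7.
Plug into h(y) = y^3 - p y^2 - 4 r y + (4 p r - q^2):
  h(y) = y^3 - (5) y^2 - 4*(7) y + (4*(5)*(7) - (5)^2)
       = y^3 + (-5) y^2 + (-28) y + (115).
Simplifying: h(y) = y^3 - 5*y^2 - 28*y + 115.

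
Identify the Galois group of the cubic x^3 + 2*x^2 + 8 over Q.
Gal(K/Q) = S_3 (symmetric group of order 6)

Compute the discriminant of x^3 + (2)*x^2 + (0)*x + (8): Δ = -1984. Since Δ is not a rational square, the Galois group is not contained in A_3; it must be the full S_3 (irreducibility of the cubic rules out anything smaller).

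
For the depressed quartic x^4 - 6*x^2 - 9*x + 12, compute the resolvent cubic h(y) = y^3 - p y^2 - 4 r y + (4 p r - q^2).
h(y) = y^3 + 6*y^2 - 48*y - 369

Identify coefficients: p = -6, q = -9, r = 12.
Plug into h(y) = y^3 - p y^2 - 4 r y + (4 p r - q^2):
  h(y) = y^3 - (-6) y^2 - 4*(12) y + (4*(-6)*(12) - (-9)^2)
       = y^3 + (6) y^2 + (-48) y + (-369).
Simplifying: h(y) = y^3 + 6*y^2 - 48*y - 369.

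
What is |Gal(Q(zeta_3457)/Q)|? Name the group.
|Gal(Q(zeta_3457)/Q)| = phi(3457) = 3456; group ≅ (Z/3457Z)^* ≅ Z/3456Z

The n-th cyclotomic polynomial Φ_3457(x) is the minimal polynomial of zeta_3457 over Q and has degree phi(3457) = 3456. So Q(zeta_3457) is a degree-3456 Galois extension with Galois group (Z/3457Z)^*. (Z/3457Z)^* is cyclic since 3457 is an odd prime power (or 4). Hence Gal(Q(zeta_3457)/Q) ≅ Z/3456Z.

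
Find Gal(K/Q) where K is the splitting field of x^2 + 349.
Gal(K/Q) = Z/2Z (cyclic of order 2)

x^2 + 349 is irreducible over Q since -349 is not a rational square. The splitting field Q(sqrt(-349)) has degree 2 over Q, and its unique nontrivial automorphism is sqrt(-349) ↦ -sqrt(-349). Hence Gal(Q(sqrt(-349))/Q) = Z/2Z.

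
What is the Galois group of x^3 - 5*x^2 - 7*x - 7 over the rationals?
Gal(K/Q) = S_3 (symmetric group of order 6)

Compute the discriminant of x^3 + (-5)*x^2 + (-7)*x + (-7): Δ = -6636. Since Δ is not a rational square, the Galois group is not contained in A_3; it must be the full S_3 (irreducibility of the cubic rules out anything smaller).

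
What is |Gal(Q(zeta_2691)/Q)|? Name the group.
|Gal(Q(zeta_2691)/Q)| = phi(2691) = 1584; group ≅ (Z/2691Z)^* ≅ Z/6Z × Z/12Z × Z/22Z

The n-th cyclotomic polynomial Φ_2691(x) is the minimal polynomial of zeta_2691 over Q and has degree phi(2691) = 1584. So Q(zeta_2691) is a degree-1584 Galois extension with Galois group (Z/2691Z)^*. By CRT, (Z/2691Z)^* ≅ (Z/9Z)^* × (Z/13Z)^* × (Z/23Z)^*. Each prime-power unit group is (Z/9Z)^* ≅ Z/6Z; (Z/13Z)^* ≅ Z/12Z; (Z/23Z)^* ≅ Z/22Z. Hence Gal(Q(zeta_2691)/Q) ≅ Z/6Z × Z/12Z × Z/22Z.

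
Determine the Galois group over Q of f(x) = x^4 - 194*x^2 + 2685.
Gal(K/Q) = V_4 (Klein four-group, Z/2Z × Z/2Z)

f factors as (x^2 - 15)(x^2 - 179), so the splitting field is K = Q(sqrt(15), sqrt(179)). The elements 15, 179, 2685 are all non-squares in Q, so sqrt(15) and sqrt(179) generate independent quadratic extensions. Thus [K:Q] = 4 and Gal(K/Q) is generated by the two order-2 automorphisms sqrt(15) ↦ -sqrt(15) and sqrt(179) ↦ -sqrt(179), giving V_4.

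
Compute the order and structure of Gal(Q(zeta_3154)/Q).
|Gal(Q(zeta_3154)/Q)| = phi(3154) = 1476; group ≅ (Z/3154Z)^* ≅ Z/18Z × Z/82Z

The n-th cyclotomic polynomial Φ_3154(x) is the minimal polynomial of zeta_3154 over Q and has degree phi(3154) = 1476. So Q(zeta_3154) is a degree-1476 Galois extension with Galois group (Z/3154Z)^*. By CRT, (Z/3154Z)^* ≅ (Z/2Z)^* × (Z/19Z)^* × (Z/83Z)^*. Each prime-power unit group is (Z/2Z)^* ≅ trivial group (order 1); (Z/19Z)^* ≅ Z/18Z; (Z/83Z)^* ≅ Z/82Z. Hence Gal(Q(zeta_3154)/Q) ≅ Z/18Z × Z/82Z.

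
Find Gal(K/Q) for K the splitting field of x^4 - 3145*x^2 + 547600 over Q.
Gal(K/Q) = Z/2Z (cyclic of order 2)

f factors as (x^2 - 185)(x^2 - 2960), so the splitting field is K = Q(sqrt(185), sqrt(2960)). The squarefree part of 185 is 185 and the squarefree part of 2960 is also 185, so sqrt(185) and sqrt(2960) are both rational multiples of sqrt(185). Hence Q(sqrt(185)) = Q(sqrt(2960)) = Q(sqrt(185)), and the splitting field collapses to a single degree-2 extension with Galois group Z/2Z.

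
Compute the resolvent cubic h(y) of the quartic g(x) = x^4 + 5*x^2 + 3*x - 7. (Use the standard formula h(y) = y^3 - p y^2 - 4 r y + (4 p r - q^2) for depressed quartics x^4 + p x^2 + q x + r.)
h(y) = y^3 - 5*y^2 + 28*y - 149

Identify coefficients: p = 5, q = 3, r = -7.
Plug into h(y) = y^3 - p y^2 - 4 r y + (4 p r - q^2):
  h(y) = y^3 - (5) y^2 - 4*(-7) y + (4*(5)*(-7) - (3)^2)
       = y^3 + (-5) y^2 + (28) y + (-149).
Simplifying: h(y) = y^3 - 5*y^2 + 28*y - 149.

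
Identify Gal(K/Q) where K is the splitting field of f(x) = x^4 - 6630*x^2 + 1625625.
Gal(K/Q) = Z/2Z (cyclic of order 2)

f factors as (x^2 - 6375)(x^2 - 255), so the splitting field is K = Q(sqrt(6375), sqrt(255)). The squarefree part of 6375 is 255 and the squarefree part of 255 is also 255, so sqrt(6375) and sqrt(255) are both rational multiples of sqrt(255). Hence Q(sqrt(6375)) = Q(sqrt(255)) = Q(sqrt(255)), and the splitting field collapses to a single degree-2 extension with Galois group Z/2Z.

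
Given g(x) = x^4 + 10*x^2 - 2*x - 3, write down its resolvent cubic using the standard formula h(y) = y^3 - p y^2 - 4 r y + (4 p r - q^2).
h(y) = y^3 - 10*y^2 + 12*y - 124

Identify coefficients: p = 10, q = -2, r = -3.
Plug into h(y) = y^3 - p y^2 - 4 r y + (4 p r - q^2):
  h(y) = y^3 - (10) y^2 - 4*(-3) y + (4*(10)*(-3) - (-2)^2)
       = y^3 + (-10) y^2 + (12) y + (-124).
Simplifying: h(y) = y^3 - 10*y^2 + 12*y - 124.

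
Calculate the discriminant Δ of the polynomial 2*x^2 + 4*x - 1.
Δ = 24

For a quadratic a x^2 + b x + c the discriminant is Δ = b^2 - 4ac = (4)^2 - 4*(2)*(-1) = 16 - (-8) = 24.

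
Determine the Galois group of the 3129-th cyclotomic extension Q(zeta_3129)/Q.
|Gal(Q(zeta_3129)/Q)| = phi(3129) = 1776; group ≅ (Z/3129Z)^* ≅ Z/2Z × Z/6Z × Z/148Z

The n-th cyclotomic polynomial Φ_3129(x) is the minimal polynomial of zeta_3129 over Q and has degree phi(3129) = 1776. So Q(zeta_3129) is a degree-1776 Galois extension with Galois group (Z/3129Z)^*. By CRT, (Z/3129Z)^* ≅ (Z/3Z)^* × (Z/7Z)^* × (Z/149Z)^*. Each prime-power unit group is (Z/3Z)^* ≅ Z/2Z; (Z/7Z)^* ≅ Z/6Z; (Z/149Z)^* ≅ Z/148Z. Hence Gal(Q(zeta_3129)/Q) ≅ Z/2Z × Z/6Z × Z/148Z.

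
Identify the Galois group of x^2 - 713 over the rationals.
Gal(K/Q) = Z/2Z (cyclic of order 2)

x^2 - 713 is irreducible over Q since 713 is not a rational square. The splitting field Q(sqrt(713)) has degree 2 over Q, and its unique nontrivial automorphism is sqrt(713) ↦ -sqrt(713). Hence Gal(Q(sqrt(713))/Q) = Z/2Z.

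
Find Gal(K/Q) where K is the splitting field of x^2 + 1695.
Gal(K/Q) = Z/2Z (cyclic of order 2)

x^2 + 1695 is irreducible over Q since -1695 is not a rational square. The splitting field Q(sqrt(-1695)) has degree 2 over Q, and its unique nontrivial automorphism is sqrt(-1695) ↦ -sqrt(-1695). Hence Gal(Q(sqrt(-1695))/Q) = Z/2Z.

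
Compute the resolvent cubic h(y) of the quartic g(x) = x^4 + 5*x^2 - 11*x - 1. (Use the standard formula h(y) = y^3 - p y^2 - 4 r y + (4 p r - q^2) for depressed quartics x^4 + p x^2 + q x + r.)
h(y) = y^3 - 5*y^2 + 4*y - 141

Identify coefficients: p = 5, q = -11, r = -1.
Plug into h(y) = y^3 - p y^2 - 4 r y + (4 p r - q^2):
  h(y) = y^3 - (5) y^2 - 4*(-1) y + (4*(5)*(-1) - (-11)^2)
       = y^3 + (-5) y^2 + (4) y + (-141).
Simplifying: h(y) = y^3 - 5*y^2 + 4*y - 141.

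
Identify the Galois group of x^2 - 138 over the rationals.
Gal(K/Q) = Z/2Z (cyclic of order 2)

x^2 - 138 is irreducible over Q since 138 is not a rational square. The splitting field Q(sqrt(138)) has degree 2 over Q, and its unique nontrivial automorphism is sqrt(138) ↦ -sqrt(138). Hence Gal(Q(sqrt(138))/Q) = Z/2Z.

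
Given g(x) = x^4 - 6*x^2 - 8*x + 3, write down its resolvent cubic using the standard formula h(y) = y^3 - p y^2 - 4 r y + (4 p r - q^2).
h(y) = y^3 + 6*y^2 - 12*y - 136

Identify coefficients: p = -6, q = -8, r = 3.
Plug into h(y) = y^3 - p y^2 - 4 r y + (4 p r - q^2):
  h(y) = y^3 - (-6) y^2 - 4*(3) y + (4*(-6)*(3) - (-8)^2)
       = y^3 + (6) y^2 + (-12) y + (-136).
Simplifying: h(y) = y^3 + 6*y^2 - 12*y - 136.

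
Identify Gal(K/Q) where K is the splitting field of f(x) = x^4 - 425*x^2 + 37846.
Gal(K/Q) = V_4 (Klein four-group, Z/2Z × Z/2Z)

f factors as (x^2 - 127)(x^2 - 298), so the splitting field is K = Q(sqrt(127), sqrt(298)). The elements 127, 298, 37846 are all non-squares in Q, so sqrt(127) and sqrt(298) generate independent quadratic extensions. Thus [K:Q] = 4 and Gal(K/Q) is generated by the two order-2 automorphisms sqrt(127) ↦ -sqrt(127) and sqrt(298) ↦ -sqrt(298), giving V_4.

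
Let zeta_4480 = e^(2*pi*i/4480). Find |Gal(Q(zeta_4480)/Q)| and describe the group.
|Gal(Q(zeta_4480)/Q)| = phi(4480) = 1536; group ≅ (Z/4480Z)^* ≅ Z/2Z × Z/4Z × Z/6Z × Z/32Z

The n-th cyclotomic polynomial Φ_4480(x) is the minimal polynomial of zeta_4480 over Q and has degree phi(4480) = 1536. So Q(zeta_4480) is a degree-1536 Galois extension with Galois group (Z/4480Z)^*. By CRT, (Z/4480Z)^* ≅ (Z/128Z)^* × (Z/5Z)^* × (Z/7Z)^*. Each prime-power unit group is (Z/128Z)^* ≅ Z/2Z × Z/32Z; (Z/5Z)^* ≅ Z/4Z; (Z/7Z)^* ≅ Z/6Z. Hence Gal(Q(zeta_4480)/Q) ≅ Z/2Z × Z/4Z × Z/6Z × Z/32Z.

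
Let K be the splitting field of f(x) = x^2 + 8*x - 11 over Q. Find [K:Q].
[K:Q] = 2

The discriminant of x^2 + (8)*x + (-11) is b^2 - 4c = 64 - (-44) = 108. Since 108 is not a perfect square in Q, the polynomial is irreducible over Q. Its two roots generate a degree-2 extension, so [K:Q] = 2.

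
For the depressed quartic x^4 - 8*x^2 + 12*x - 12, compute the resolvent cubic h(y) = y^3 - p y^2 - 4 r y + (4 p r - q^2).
h(y) = y^3 + 8*y^2 + 48*y + 240

Identify coefficients: p = -8, q = 12, r = -12.
Plug into h(y) = y^3 - p y^2 - 4 r y + (4 p r - q^2):
  h(y) = y^3 - (-8) y^2 - 4*(-12) y + (4*(-8)*(-12) - (12)^2)
       = y^3 + (8) y^2 + (48) y + (240).
Simplifying: h(y) = y^3 + 8*y^2 + 48*y + 240.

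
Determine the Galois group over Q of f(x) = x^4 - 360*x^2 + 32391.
Gal(K/Q) = V_4 (Klein four-group, Z/2Z × Z/2Z)

f factors as (x^2 - 177)(x^2 - 183), so the splitting field is K = Q(sqrt(177), sqrt(183)). The elements 177, 183, 32391 are all non-squares in Q, so sqrt(177) and sqrt(183) generate independent quadratic extensions. Thus [K:Q] = 4 and Gal(K/Q) is generated by the two order-2 automorphisms sqrt(177) ↦ -sqrt(177) and sqrt(183) ↦ -sqrt(183), giving V_4.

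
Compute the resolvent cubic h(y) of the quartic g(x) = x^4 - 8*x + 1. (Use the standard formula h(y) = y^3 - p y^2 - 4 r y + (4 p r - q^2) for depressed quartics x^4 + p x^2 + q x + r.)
h(y) = y^3 - 4*y - 64

Identify coefficients: p = 0, q = -8, r = 1.
Plug into h(y) = y^3 - p y^2 - 4 r y + (4 p r - q^2):
  h(y) = y^3 - (0) y^2 - 4*(1) y + (4*(0)*(1) - (-8)^2)
       = y^3 + (0) y^2 + (-4) y + (-64).
Simplifying: h(y) = y^3 - 4*y - 64.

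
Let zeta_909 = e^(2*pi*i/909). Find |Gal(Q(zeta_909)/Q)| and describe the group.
|Gal(Q(zeta_909)/Q)| = phi(909) = 600; group ≅ (Z/909Z)^* ≅ Z/6Z × Z/100Z

The n-th cyclotomic polynomial Φ_909(x) is the minimal polynomial of zeta_909 over Q and has degree phi(909) = 600. So Q(zeta_909) is a degree-600 Galois extension with Galois group (Z/909Z)^*. By CRT, (Z/909Z)^* ≅ (Z/9Z)^* × (Z/101Z)^*. Each prime-power unit group is (Z/9Z)^* ≅ Z/6Z; (Z/101Z)^* ≅ Z/100Z. Hence Gal(Q(zeta_909)/Q) ≅ Z/6Z × Z/100Z.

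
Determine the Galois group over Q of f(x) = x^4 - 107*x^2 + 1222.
Gal(K/Q) = V_4 (Klein four-group, Z/2Z × Z/2Z)

f factors as (x^2 - 13)(x^2 - 94), so the splitting field is K = Q(sqrt(13), sqrt(94)). The elements 13, 94, 1222 are all non-squares in Q, so sqrt(13) and sqrt(94) generate independent quadratic extensions. Thus [K:Q] = 4 and Gal(K/Q) is generated by the two order-2 automorphisms sqrt(13) ↦ -sqrt(13) and sqrt(94) ↦ -sqrt(94), giving V_4.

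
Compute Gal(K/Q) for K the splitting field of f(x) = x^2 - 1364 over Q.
Gal(K/Q) = Z/2Z (cyclic of order 2)

x^2 - 1364 is irreducible over Q since 1364 is not a rational square. The splitting field Q(sqrt(1364)) has degree 2 over Q, and its unique nontrivial automorphism is sqrt(1364) ↦ -sqrt(1364). Hence Gal(Q(sqrt(1364))/Q) = Z/2Z.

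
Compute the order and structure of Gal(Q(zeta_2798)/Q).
|Gal(Q(zeta_2798)/Q)| = phi(2798) = 1398; group ≅ (Z/2798Z)^* ≅ Z/1398Z

The n-th cyclotomic polynomial Φ_2798(x) is the minimal polynomial of zeta_2798 over Q and has degree phi(2798) = 1398. So Q(zeta_2798) is a degree-1398 Galois extension with Galois group (Z/2798Z)^*. By CRT, (Z/2798Z)^* ≅ (Z/2Z)^* × (Z/1399Z)^*. Each prime-power unit group is (Z/2Z)^* ≅ trivial group (order 1); (Z/1399Z)^* ≅ Z/1398Z. Hence Gal(Q(zeta_2798)/Q) ≅ Z/1398Z.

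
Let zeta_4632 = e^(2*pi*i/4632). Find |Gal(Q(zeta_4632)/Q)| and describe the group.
|Gal(Q(zeta_4632)/Q)| = phi(4632) = 1536; group ≅ (Z/4632Z)^* ≅ Z/2Z × Z/2Z × Z/2Z × Z/192Z

The n-th cyclotomic polynomial Φ_4632(x) is the minimal polynomial of zeta_4632 over Q and has degree phi(4632) = 1536. So Q(zeta_4632) is a degree-1536 Galois extension with Galois group (Z/4632Z)^*. By CRT, (Z/4632Z)^* ≅ (Z/8Z)^* × (Z/3Z)^* × (Z/193Z)^*. Each prime-power unit group is (Z/8Z)^* ≅ Z/2Z × Z/2Z; (Z/3Z)^* ≅ Z/2Z; (Z/193Z)^* ≅ Z/192Z. Hence Gal(Q(zeta_4632)/Q) ≅ Z/2Z × Z/2Z × Z/2Z × Z/192Z.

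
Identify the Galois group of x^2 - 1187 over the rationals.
Gal(K/Q) = Z/2Z (cyclic of order 2)

x^2 - 1187 is irreducible over Q since 1187 is not a rational square. The splitting field Q(sqrt(1187)) has degree 2 over Q, and its unique nontrivial automorphism is sqrt(1187) ↦ -sqrt(1187). Hence Gal(Q(sqrt(1187))/Q) = Z/2Z.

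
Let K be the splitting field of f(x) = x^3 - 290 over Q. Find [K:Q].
[K:Q] = 6

x^3 - 290 has one real root r = 290^(1/3) and two complex roots r*zeta_3, r*zeta_3^2 where zeta_3 = e^(2*pi*i/3). The splitting field is Q(r, zeta_3). [Q(r):Q] = 3 and [Q(zeta_3):Q] = 2 with gcd = 1, so [Q(r, zeta_3):Q] = 3 * 2 = 6.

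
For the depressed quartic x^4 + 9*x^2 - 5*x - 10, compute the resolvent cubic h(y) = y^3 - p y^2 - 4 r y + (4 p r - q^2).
h(y) = y^3 - 9*y^2 + 40*y - 385

Identify coefficients: p = 9, q = -5, r = -10.
Plug into h(y) = y^3 - p y^2 - 4 r y + (4 p r - q^2):
  h(y) = y^3 - (9) y^2 - 4*(-10) y + (4*(9)*(-10) - (-5)^2)
       = y^3 + (-9) y^2 + (40) y + (-385).
Simplifying: h(y) = y^3 - 9*y^2 + 40*y - 385.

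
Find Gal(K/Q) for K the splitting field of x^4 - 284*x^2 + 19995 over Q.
Gal(K/Q) = V_4 (Klein four-group, Z/2Z × Z/2Z)

f factors as (x^2 - 155)(x^2 - 129), so the splitting field is K = Q(sqrt(155), sqrt(129)). The elements 155, 129, 19995 are all non-squares in Q, so sqrt(155) and sqrt(129) generate independent quadratic extensions. Thus [K:Q] = 4 and Gal(K/Q) is generated by the two order-2 automorphisms sqrt(155) ↦ -sqrt(155) and sqrt(129) ↦ -sqrt(129), giving V_4.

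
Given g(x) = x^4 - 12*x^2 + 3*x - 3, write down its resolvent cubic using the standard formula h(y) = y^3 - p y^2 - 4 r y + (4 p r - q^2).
h(y) = y^3 + 12*y^2 + 12*y + 135

Identify coefficients: p = -12, q = 3, r = -3.
Plug into h(y) = y^3 - p y^2 - 4 r y + (4 p r - q^2):
  h(y) = y^3 - (-12) y^2 - 4*(-3) y + (4*(-12)*(-3) - (3)^2)
       = y^3 + (12) y^2 + (12) y + (135).
Simplifying: h(y) = y^3 + 12*y^2 + 12*y + 135.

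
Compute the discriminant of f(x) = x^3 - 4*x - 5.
Δ = -419

For a depressed cubic x^3 + p x + q the discriminant is Δ = -4 p^3 - 27 q^2 = -4*(-4)^3 - 27*(-5)^2 = 256 - 675 = -419.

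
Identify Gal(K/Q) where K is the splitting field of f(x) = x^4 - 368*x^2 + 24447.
Gal(K/Q) = V_4 (Klein four-group, Z/2Z × Z/2Z)

f factors as (x^2 - 281)(x^2 - 87), so the splitting field is K = Q(sqrt(281), sqrt(87)). The elements 281, 87, 24447 are all non-squares in Q, so sqrt(281) and sqrt(87) generate independent quadratic extensions. Thus [K:Q] = 4 and Gal(K/Q) is generated by the two order-2 automorphisms sqrt(281) ↦ -sqrt(281) and sqrt(87) ↦ -sqrt(87), giving V_4.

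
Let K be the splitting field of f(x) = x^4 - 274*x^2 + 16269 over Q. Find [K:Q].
[K:Q] = 4

f factors as (x^2 - 87)(x^2 - 187); the splitting field is K = Q(sqrt(87), sqrt(187)). Since 87, 187, and 16269 are all non-squares in Q, the three subfields Q(sqrt(87)), Q(sqrt(187)), Q(sqrt(16269)) are distinct degree-2 extensions, so [K:Q] = 4 (Klein four Galois group).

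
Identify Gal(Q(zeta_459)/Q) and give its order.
|Gal(Q(zeta_459)/Q)| = phi(459) = 288; group ≅ (Z/459Z)^* ≅ Z/16Z × Z/18Z

The n-th cyclotomic polynomial Φ_459(x) is the minimal polynomial of zeta_459 over Q and has degree phi(459) = 288. So Q(zeta_459) is a degree-288 Galois extension with Galois group (Z/459Z)^*. By CRT, (Z/459Z)^* ≅ (Z/27Z)^* × (Z/17Z)^*. Each prime-power unit group is (Z/27Z)^* ≅ Z/18Z; (Z/17Z)^* ≅ Z/16Z. Hence Gal(Q(zeta_459)/Q) ≅ Z/16Z × Z/18Z.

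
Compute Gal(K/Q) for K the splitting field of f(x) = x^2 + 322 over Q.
Gal(K/Q) = Z/2Z (cyclic of order 2)

x^2 + 322 is irreducible over Q since -322 is not a rational square. The splitting field Q(sqrt(-322)) has degree 2 over Q, and its unique nontrivial automorphism is sqrt(-322) ↦ -sqrt(-322). Hence Gal(Q(sqrt(-322))/Q) = Z/2Z.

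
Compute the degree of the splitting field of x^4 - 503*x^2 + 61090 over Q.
[K:Q] = 4

f factors as (x^2 - 205)(x^2 - 298); the splitting field is K = Q(sqrt(205), sqrt(298)). Since 205, 298, and 61090 are all non-squares in Q, the three subfields Q(sqrt(205)), Q(sqrt(298)), Q(sqrt(61090)) are distinct degree-2 extensions, so [K:Q] = 4 (Klein four Galois group).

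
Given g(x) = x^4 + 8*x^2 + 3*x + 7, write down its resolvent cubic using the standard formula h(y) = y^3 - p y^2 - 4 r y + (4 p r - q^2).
h(y) = y^3 - 8*y^2 - 28*y + 215

Identify coefficients: p = 8, q = 3, r = 7.
Plug into h(y) = y^3 - p y^2 - 4 r y + (4 p r - q^2):
  h(y) = y^3 - (8) y^2 - 4*(7) y + (4*(8)*(7) - (3)^2)
       = y^3 + (-8) y^2 + (-28) y + (215).
Simplifying: h(y) = y^3 - 8*y^2 - 28*y + 215.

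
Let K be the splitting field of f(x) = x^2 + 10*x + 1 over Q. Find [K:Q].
[K:Q] = 2

The discriminant of x^2 + (10)*x + (1) is b^2 - 4c = 100 - (4) = 96. Since 96 is not a perfect square in Q, the polynomial is irreducible over Q. Its two roots generate a degree-2 extension, so [K:Q] = 2.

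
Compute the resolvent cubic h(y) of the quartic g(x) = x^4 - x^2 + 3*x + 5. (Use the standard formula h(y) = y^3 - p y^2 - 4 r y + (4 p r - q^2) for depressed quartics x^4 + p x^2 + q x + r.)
h(y) = y^3 + y^2 - 20*y - 29

Identify coefficients: p = -1, q = 3, r = 5.
Plug into h(y) = y^3 - p y^2 - 4 r y + (4 p r - q^2):
  h(y) = y^3 - (-1) y^2 - 4*(5) y + (4*(-1)*(5) - (3)^2)
       = y^3 + (1) y^2 + (-20) y + (-29).
Simplifying: h(y) = y^3 + y^2 - 20*y - 29.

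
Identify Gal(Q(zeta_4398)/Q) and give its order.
|Gal(Q(zeta_4398)/Q)| = phi(4398) = 1464; group ≅ (Z/4398Z)^* ≅ Z/2Z × Z/732Z

The n-th cyclotomic polynomial Φ_4398(x) is the minimal polynomial of zeta_4398 over Q and has degree phi(4398) = 1464. So Q(zeta_4398) is a degree-1464 Galois extension with Galois group (Z/4398Z)^*. By CRT, (Z/4398Z)^* ≅ (Z/2Z)^* × (Z/3Z)^* × (Z/733Z)^*. Each prime-power unit group is (Z/2Z)^* ≅ trivial group (order 1); (Z/3Z)^* ≅ Z/2Z; (Z/733Z)^* ≅ Z/732Z. Hence Gal(Q(zeta_4398)/Q) ≅ Z/2Z × Z/732Z.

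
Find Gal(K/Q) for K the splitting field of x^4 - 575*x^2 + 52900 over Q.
Gal(K/Q) = Z/2Z (cyclic of order 2)

f factors as (x^2 - 115)(x^2 - 460), so the splitting field is K = Q(sqrt(115), sqrt(460)). The squarefree part of 115 is 115 and the squarefree part of 460 is also 115, so sqrt(115) and sqrt(460) are both rational multiples of sqrt(115). Hence Q(sqrt(115)) = Q(sqrt(460)) = Q(sqrt(115)), and the splitting field collapses to a single degree-2 extension with Galois group Z/2Z.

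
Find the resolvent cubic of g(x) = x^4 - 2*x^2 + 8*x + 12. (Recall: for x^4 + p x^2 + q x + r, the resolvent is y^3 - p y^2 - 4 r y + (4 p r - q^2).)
h(y) = y^3 + 2*y^2 - 48*y - 160

Identify coefficients: p = -2, q = 8, r = 12.
Plug into h(y) = y^3 - p y^2 - 4 r y + (4 p r - q^2):
  h(y) = y^3 - (-2) y^2 - 4*(12) y + (4*(-2)*(12) - (8)^2)
       = y^3 + (2) y^2 + (-48) y + (-160).
Simplifying: h(y) = y^3 + 2*y^2 - 48*y - 160.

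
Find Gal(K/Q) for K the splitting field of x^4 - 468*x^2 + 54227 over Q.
Gal(K/Q) = V_4 (Klein four-group, Z/2Z × Z/2Z)

f factors as (x^2 - 257)(x^2 - 211), so the splitting field is K = Q(sqrt(257), sqrt(211)). The elements 257, 211, 54227 are all non-squares in Q, so sqrt(257) and sqrt(211) generate independent quadratic extensions. Thus [K:Q] = 4 and Gal(K/Q) is generated by the two order-2 automorphisms sqrt(257) ↦ -sqrt(257) and sqrt(211) ↦ -sqrt(211), giving V_4.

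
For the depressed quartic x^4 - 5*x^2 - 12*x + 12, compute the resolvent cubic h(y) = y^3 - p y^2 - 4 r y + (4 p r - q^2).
h(y) = y^3 + 5*y^2 - 48*y - 384

Identify coefficients: p = -5, q = -12, r = 12.
Plug into h(y) = y^3 - p y^2 - 4 r y + (4 p r - q^2):
  h(y) = y^3 - (-5) y^2 - 4*(12) y + (4*(-5)*(12) - (-12)^2)
       = y^3 + (5) y^2 + (-48) y + (-384).
Simplifying: h(y) = y^3 + 5*y^2 - 48*y - 384.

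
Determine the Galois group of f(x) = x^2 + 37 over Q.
Gal(K/Q) = Z/2Z (cyclic of order 2)

x^2 + 37 is irreducible over Q since -37 is not a rational square. The splitting field Q(sqrt(-37)) has degree 2 over Q, and its unique nontrivial automorphism is sqrt(-37) ↦ -sqrt(-37). Hence Gal(Q(sqrt(-37))/Q) = Z/2Z.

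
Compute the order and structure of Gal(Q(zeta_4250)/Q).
|Gal(Q(zeta_4250)/Q)| = phi(4250) = 1600; group ≅ (Z/4250Z)^* ≅ Z/16Z × Z/100Z

The n-th cyclotomic polynomial Φ_4250(x) is the minimal polynomial of zeta_4250 over Q and has degree phi(4250) = 1600. So Q(zeta_4250) is a degree-1600 Galois extension with Galois group (Z/4250Z)^*. By CRT, (Z/4250Z)^* ≅ (Z/2Z)^* × (Z/125Z)^* × (Z/17Z)^*. Each prime-power unit group is (Z/2Z)^* ≅ trivial group (order 1); (Z/125Z)^* ≅ Z/100Z; (Z/17Z)^* ≅ Z/16Z. Hence Gal(Q(zeta_4250)/Q) ≅ Z/16Z × Z/100Z.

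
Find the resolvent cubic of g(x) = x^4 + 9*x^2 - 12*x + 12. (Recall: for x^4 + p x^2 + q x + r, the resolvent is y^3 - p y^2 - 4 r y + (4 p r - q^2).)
h(y) = y^3 - 9*y^2 - 48*y + 288

Identify coefficients: p = 9, q = -12, r = 12.
Plug into h(y) = y^3 - p y^2 - 4 r y + (4 p r - q^2):
  h(y) = y^3 - (9) y^2 - 4*(12) y + (4*(9)*(12) - (-12)^2)
       = y^3 + (-9) y^2 + (-48) y + (288).
Simplifying: h(y) = y^3 - 9*y^2 - 48*y + 288.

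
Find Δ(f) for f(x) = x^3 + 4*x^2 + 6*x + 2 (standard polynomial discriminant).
Δ = -44

For x^3 + a x^2 + b x + c the discriminant is Δ = 18 a b c - 4 a^3 c + a^2 b^2 - 4 b^3 - 27 c^2.
Plug a = 4, b = 6, c = 2:
  18*(4)*(6)*(2) - 4*(4)^3*(2) + (4)^2*(6)^2 - 4*(6)^3 - 27*(2)^2
  = 864 + (-512) + 576 + (-864) + (-108)
  = -44.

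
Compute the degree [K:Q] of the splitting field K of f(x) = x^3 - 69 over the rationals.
[K:Q] = 6

x^3 - 69 has one real root r = 69^(1/3) and two complex roots r*zeta_3, r*zeta_3^2 where zeta_3 = e^(2*pi*i/3). The splitting field is Q(r, zeta_3). [Q(r):Q] = 3 and [Q(zeta_3):Q] = 2 with gcd = 1, so [Q(r, zeta_3):Q] = 3 * 2 = 6.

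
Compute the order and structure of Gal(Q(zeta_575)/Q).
|Gal(Q(zeta_575)/Q)| = phi(575) = 440; group ≅ (Z/575Z)^* ≅ Z/20Z × Z/22Z

The n-th cyclotomic polynomial Φ_575(x) is the minimal polynomial of zeta_575 over Q and has degree phi(575) = 440. So Q(zeta_575) is a degree-440 Galois extension with Galois group (Z/575Z)^*. By CRT, (Z/575Z)^* ≅ (Z/25Z)^* × (Z/23Z)^*. Each prime-power unit group is (Z/25Z)^* ≅ Z/20Z; (Z/23Z)^* ≅ Z/22Z. Hence Gal(Q(zeta_575)/Q) ≅ Z/20Z × Z/22Z.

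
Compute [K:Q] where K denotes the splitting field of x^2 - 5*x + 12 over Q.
[K:Q] = 2

The discriminant of x^2 + (-5)*x + (12) is b^2 - 4c = 25 - (48) = -23. Since -23 is not a perfect square in Q, the polynomial is irreducible over Q. Its two roots generate a degree-2 extension, so [K:Q] = 2.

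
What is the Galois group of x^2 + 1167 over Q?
Gal(K/Q) = Z/2Z (cyclic of order 2)

x^2 + 1167 is irreducible over Q since -1167 is not a rational square. The splitting field Q(sqrt(-1167)) has degree 2 over Q, and its unique nontrivial automorphism is sqrt(-1167) ↦ -sqrt(-1167). Hence Gal(Q(sqrt(-1167))/Q) = Z/2Z.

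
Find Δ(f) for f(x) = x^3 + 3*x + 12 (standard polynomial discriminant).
Δ = -3996

For a depressed cubic x^3 + p x + q the discriminant is Δ = -4 p^3 - 27 q^2 = -4*(3)^3 - 27*(12)^2 = -108 - 3888 = -3996.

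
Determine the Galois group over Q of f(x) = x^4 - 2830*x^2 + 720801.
Gal(K/Q) = Z/2Z (cyclic of order 2)

f factors as (x^2 - 2547)(x^2 - 283), so the splitting field is K = Q(sqrt(2547), sqrt(283)). The squarefree part of 2547 is 283 and the squarefree part of 283 is also 283, so sqrt(2547) and sqrt(283) are both rational multiples of sqrt(283). Hence Q(sqrt(2547)) = Q(sqrt(283)) = Q(sqrt(283)), and the splitting field collapses to a single degree-2 extension with Galois group Z/2Z.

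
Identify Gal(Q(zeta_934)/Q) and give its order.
|Gal(Q(zeta_934)/Q)| = phi(934) = 466; group ≅ (Z/934Z)^* ≅ Z/466Z

The n-th cyclotomic polynomial Φ_934(x) is the minimal polynomial of zeta_934 over Q and has degree phi(934) = 466. So Q(zeta_934) is a degree-466 Galois extension with Galois group (Z/934Z)^*. By CRT, (Z/934Z)^* ≅ (Z/2Z)^* × (Z/467Z)^*. Each prime-power unit group is (Z/2Z)^* ≅ trivial group (order 1); (Z/467Z)^* ≅ Z/466Z. Hence Gal(Q(zeta_934)/Q) ≅ Z/466Z.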